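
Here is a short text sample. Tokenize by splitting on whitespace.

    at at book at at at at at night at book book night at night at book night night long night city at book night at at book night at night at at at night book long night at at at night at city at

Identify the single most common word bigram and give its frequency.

Bigram frequencies (highest first):
  at at: 10
  night at: 8
  at book: 5
  at night: 5
  book night: 4
  long night: 2
  … (9 more, each ≤ 2)

"at at", 10 times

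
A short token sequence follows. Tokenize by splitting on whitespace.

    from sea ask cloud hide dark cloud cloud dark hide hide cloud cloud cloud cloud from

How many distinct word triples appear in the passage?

13

16 tokens → 14 trigram windows in total.
Repeated trigrams (each contributes count−1 duplicates):
  cloud cloud cloud: 2
1 duplicate windows → 14 − 1 = 13 distinct.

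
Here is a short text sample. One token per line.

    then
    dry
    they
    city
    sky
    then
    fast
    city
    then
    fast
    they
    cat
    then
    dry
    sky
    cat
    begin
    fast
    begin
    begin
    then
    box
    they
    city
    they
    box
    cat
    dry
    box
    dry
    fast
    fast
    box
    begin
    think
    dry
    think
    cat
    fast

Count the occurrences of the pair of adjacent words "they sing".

Scanning the 38 overlapping bigram windows for "they sing":
  (none found)

0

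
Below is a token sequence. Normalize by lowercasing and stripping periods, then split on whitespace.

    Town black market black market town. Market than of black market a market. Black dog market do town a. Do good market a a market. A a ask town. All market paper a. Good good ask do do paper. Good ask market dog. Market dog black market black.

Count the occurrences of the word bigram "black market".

4

Scanning the 47 overlapping bigram windows for "black market":
  position 2–3: black market
  position 4–5: black market
  position 10–11: black market
  position 46–47: black market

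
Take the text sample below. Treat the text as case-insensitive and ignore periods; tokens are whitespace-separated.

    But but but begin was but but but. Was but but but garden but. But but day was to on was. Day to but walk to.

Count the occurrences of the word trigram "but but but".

Scanning the 24 overlapping trigram windows for "but but but":
  position 1–3: but but but
  position 6–8: but but but
  position 10–12: but but but
  position 14–16: but but but

4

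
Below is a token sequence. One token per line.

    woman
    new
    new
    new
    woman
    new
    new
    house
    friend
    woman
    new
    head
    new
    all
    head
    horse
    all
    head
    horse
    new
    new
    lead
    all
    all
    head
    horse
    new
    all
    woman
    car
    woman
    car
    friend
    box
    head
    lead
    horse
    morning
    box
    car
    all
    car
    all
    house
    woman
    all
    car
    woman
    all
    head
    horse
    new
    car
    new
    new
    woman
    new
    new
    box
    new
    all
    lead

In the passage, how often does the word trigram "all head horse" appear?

Scanning the 60 overlapping trigram windows for "all head horse":
  position 14–16: all head horse
  position 17–19: all head horse
  position 24–26: all head horse
  position 49–51: all head horse

4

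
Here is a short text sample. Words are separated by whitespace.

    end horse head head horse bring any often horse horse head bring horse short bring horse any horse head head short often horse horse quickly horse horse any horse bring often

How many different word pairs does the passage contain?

20

31 tokens → 30 bigram windows in total.
Repeated bigrams (each contributes count−1 duplicates):
  horse head: 3
  horse horse: 3
  any horse: 2
  bring horse: 2
  head head: 2
  horse any: 2
  horse bring: 2
  often horse: 2
10 duplicate windows → 30 − 10 = 20 distinct.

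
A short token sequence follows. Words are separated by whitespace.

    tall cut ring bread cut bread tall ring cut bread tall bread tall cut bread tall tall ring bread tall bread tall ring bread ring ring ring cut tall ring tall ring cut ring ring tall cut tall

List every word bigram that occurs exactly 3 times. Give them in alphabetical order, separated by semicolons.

cut bread; ring bread; ring cut; ring ring; tall cut

Bigram counts meeting the condition (exactly 3 times):
  cut bread: 3
  ring bread: 3
  ring cut: 3
  ring ring: 3
  tall cut: 3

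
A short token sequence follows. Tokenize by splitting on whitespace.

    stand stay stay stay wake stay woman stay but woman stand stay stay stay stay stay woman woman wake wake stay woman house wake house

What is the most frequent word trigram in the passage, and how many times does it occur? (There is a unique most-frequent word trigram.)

"stay stay stay", 4 times

Trigram frequencies (highest first):
  stay stay stay: 4
  stand stay stay: 2
  wake stay woman: 2
  stay stay wake: 1
  stay wake stay: 1
  stay woman stay: 1
  … (12 more, each ≤ 1)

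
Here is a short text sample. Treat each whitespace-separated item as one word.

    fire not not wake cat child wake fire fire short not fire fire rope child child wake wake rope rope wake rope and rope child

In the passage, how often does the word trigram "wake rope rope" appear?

1

Scanning the 23 overlapping trigram windows for "wake rope rope":
  position 18–20: wake rope rope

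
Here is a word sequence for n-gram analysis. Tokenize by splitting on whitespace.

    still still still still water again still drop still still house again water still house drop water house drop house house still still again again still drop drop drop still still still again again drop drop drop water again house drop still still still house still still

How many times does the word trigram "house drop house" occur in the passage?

1

Scanning the 45 overlapping trigram windows for "house drop house":
  position 18–20: house drop house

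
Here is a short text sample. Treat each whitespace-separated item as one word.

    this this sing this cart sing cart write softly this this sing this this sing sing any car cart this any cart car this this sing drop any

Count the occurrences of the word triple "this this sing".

4

Scanning the 26 overlapping trigram windows for "this this sing":
  position 1–3: this this sing
  position 10–12: this this sing
  position 13–15: this this sing
  position 24–26: this this sing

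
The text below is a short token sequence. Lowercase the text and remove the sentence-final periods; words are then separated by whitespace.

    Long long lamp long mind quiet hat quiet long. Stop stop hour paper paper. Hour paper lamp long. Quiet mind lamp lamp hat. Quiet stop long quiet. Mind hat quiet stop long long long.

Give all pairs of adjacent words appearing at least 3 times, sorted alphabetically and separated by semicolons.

hat quiet; long long

Bigram counts meeting the condition (at least 3 times):
  hat quiet: 3
  long long: 3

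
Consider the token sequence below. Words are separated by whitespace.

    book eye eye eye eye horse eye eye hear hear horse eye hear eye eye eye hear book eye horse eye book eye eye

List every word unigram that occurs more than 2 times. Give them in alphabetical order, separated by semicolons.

book; eye; hear; horse

Unigram counts meeting the condition (more than 2 times):
  book: 3
  eye: 14
  hear: 4
  horse: 3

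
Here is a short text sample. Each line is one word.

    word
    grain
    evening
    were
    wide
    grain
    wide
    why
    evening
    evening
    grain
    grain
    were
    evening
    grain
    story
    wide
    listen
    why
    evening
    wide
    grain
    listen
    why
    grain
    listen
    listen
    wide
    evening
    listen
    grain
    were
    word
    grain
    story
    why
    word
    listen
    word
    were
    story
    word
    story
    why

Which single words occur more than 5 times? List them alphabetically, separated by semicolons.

Unigram counts meeting the condition (more than 5 times):
  evening: 6
  grain: 9
  listen: 6

evening; grain; listen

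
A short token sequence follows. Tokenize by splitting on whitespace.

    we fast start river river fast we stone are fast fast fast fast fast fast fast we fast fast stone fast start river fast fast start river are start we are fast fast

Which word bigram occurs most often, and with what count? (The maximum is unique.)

Bigram frequencies (highest first):
  fast fast: 9
  fast start: 3
  start river: 3
  we fast: 2
  river fast: 2
  fast we: 2
  … (10 more, each ≤ 2)

"fast fast", 9 times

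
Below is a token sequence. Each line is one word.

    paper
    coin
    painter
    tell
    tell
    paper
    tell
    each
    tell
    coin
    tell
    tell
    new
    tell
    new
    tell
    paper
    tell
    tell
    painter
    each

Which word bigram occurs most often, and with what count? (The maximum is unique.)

"tell tell", 3 times

Bigram frequencies (highest first):
  tell tell: 3
  tell paper: 2
  paper tell: 2
  tell new: 2
  new tell: 2
  paper coin: 1
  … (8 more, each ≤ 1)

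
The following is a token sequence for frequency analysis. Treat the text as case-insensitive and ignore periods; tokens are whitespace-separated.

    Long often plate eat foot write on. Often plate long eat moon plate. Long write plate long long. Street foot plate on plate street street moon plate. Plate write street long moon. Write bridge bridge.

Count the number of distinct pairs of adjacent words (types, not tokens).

30

35 tokens → 34 bigram windows in total.
Repeated bigrams (each contributes count−1 duplicates):
  plate long: 3
  moon plate: 2
  often plate: 2
4 duplicate windows → 34 − 4 = 30 distinct.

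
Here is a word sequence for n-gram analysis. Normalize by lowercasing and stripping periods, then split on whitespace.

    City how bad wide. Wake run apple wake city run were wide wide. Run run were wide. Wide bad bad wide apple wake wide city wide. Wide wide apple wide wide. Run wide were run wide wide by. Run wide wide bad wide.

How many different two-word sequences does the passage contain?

26

43 tokens → 42 bigram windows in total.
Repeated bigrams (each contributes count−1 duplicates):
  wide wide: 7
  bad wide: 3
  run wide: 3
  apple wake: 2
  run were: 2
  were wide: 2
  wide apple: 2
  wide bad: 2
  … (1 more repeated)
16 duplicate windows → 42 − 16 = 26 distinct.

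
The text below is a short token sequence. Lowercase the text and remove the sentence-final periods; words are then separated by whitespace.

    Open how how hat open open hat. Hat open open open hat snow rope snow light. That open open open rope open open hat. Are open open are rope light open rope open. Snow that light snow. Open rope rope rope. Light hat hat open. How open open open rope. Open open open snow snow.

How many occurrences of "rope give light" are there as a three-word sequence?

Scanning the 53 overlapping trigram windows for "rope give light":
  (none found)

0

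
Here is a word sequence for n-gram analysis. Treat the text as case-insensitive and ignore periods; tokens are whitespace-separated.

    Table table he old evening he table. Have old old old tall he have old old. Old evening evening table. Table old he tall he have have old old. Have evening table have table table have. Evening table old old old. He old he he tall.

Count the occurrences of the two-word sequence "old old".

7

Scanning the 45 overlapping bigram windows for "old old":
  position 9–10: old old
  position 10–11: old old
  position 15–16: old old
  position 16–17: old old
  position 28–29: old old
  position 39–40: old old
  position 40–41: old old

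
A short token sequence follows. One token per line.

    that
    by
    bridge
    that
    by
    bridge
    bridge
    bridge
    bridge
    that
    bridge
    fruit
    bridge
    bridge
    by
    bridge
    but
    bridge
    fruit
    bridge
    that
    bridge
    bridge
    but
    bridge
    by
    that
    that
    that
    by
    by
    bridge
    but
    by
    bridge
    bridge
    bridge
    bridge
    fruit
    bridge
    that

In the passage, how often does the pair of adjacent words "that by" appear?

Scanning the 40 overlapping bigram windows for "that by":
  position 1–2: that by
  position 4–5: that by
  position 29–30: that by

3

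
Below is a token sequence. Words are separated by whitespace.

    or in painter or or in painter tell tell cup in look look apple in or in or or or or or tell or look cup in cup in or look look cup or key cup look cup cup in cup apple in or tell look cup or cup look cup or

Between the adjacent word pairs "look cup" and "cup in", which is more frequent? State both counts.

"look cup": 5 occurrences
"cup in": 4 occurrences

"look cup" (5 vs 4)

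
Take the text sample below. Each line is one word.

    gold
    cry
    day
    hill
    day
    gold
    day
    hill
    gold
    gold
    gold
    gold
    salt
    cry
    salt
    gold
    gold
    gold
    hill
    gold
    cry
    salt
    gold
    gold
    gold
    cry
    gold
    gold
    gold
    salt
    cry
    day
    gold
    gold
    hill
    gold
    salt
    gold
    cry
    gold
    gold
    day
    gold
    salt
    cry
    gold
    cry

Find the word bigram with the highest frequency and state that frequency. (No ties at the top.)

Bigram frequencies (highest first):
  gold gold: 11
  gold cry: 5
  gold salt: 4
  day gold: 3
  hill gold: 3
  salt cry: 3
  … (8 more, each ≤ 3)

"gold gold", 11 times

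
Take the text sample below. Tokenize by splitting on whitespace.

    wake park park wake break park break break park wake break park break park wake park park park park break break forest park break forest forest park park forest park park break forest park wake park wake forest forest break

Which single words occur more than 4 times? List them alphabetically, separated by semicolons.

Unigram counts meeting the condition (more than 4 times):
  break: 10
  forest: 7
  park: 17
  wake: 6

break; forest; park; wake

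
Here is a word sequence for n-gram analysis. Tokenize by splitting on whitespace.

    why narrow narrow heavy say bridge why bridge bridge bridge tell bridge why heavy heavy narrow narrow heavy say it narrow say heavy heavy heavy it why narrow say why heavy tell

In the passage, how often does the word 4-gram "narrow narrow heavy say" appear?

2

Scanning the 29 overlapping 4-gram windows for "narrow narrow heavy say":
  position 2–5: narrow narrow heavy say
  position 16–19: narrow narrow heavy say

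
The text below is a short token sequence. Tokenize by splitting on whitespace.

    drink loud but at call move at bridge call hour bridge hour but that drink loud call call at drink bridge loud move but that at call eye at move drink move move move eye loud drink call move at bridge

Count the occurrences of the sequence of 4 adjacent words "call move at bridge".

Scanning the 38 overlapping 4-gram windows for "call move at bridge":
  position 5–8: call move at bridge
  position 38–41: call move at bridge

2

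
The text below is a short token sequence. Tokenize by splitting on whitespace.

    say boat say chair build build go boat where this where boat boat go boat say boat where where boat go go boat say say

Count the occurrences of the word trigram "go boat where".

1

Scanning the 23 overlapping trigram windows for "go boat where":
  position 7–9: go boat where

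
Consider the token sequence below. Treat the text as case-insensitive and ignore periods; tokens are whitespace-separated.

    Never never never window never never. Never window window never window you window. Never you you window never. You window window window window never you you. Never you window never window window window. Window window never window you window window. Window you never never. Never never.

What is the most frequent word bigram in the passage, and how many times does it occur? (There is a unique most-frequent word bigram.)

"window window", 10 times

Bigram frequencies (highest first):
  window window: 10
  never never: 7
  window never: 7
  never window: 5
  you window: 5
  never you: 4
  … (3 more, each ≤ 3)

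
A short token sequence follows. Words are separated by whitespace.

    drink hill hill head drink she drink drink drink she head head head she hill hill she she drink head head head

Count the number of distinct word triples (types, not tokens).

22 tokens → 20 trigram windows in total.
Repeated trigrams (each contributes count−1 duplicates):
  head head head: 2
1 duplicate windows → 20 − 1 = 19 distinct.

19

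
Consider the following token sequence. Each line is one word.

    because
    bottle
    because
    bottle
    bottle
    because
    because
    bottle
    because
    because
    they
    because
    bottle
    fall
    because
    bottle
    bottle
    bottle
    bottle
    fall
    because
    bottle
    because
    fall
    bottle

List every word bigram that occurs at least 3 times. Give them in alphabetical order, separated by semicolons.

because bottle; bottle because; bottle bottle

Bigram counts meeting the condition (at least 3 times):
  because bottle: 6
  bottle because: 4
  bottle bottle: 4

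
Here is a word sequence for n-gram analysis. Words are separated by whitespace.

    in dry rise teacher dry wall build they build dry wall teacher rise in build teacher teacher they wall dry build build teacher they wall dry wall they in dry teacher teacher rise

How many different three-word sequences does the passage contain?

33 tokens → 31 trigram windows in total.
Repeated trigrams (each contributes count−1 duplicates):
  teacher they wall: 2
  they wall dry: 2
2 duplicate windows → 31 − 2 = 29 distinct.

29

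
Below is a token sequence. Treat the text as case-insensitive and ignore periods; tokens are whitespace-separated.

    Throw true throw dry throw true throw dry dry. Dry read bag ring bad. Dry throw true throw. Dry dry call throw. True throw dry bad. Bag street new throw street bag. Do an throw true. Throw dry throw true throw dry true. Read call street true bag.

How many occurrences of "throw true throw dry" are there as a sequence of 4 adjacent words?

6

Scanning the 45 overlapping 4-gram windows for "throw true throw dry":
  position 1–4: throw true throw dry
  position 5–8: throw true throw dry
  position 16–19: throw true throw dry
  position 22–25: throw true throw dry
  position 35–38: throw true throw dry
  position 39–42: throw true throw dry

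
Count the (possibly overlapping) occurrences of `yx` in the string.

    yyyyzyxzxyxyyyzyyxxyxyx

5

Sliding a length-2 window over the 23 characters (22 positions):
  position 6–7: yx
  position 10–11: yx
  position 17–18: yx
  position 20–21: yx
  position 22–23: yx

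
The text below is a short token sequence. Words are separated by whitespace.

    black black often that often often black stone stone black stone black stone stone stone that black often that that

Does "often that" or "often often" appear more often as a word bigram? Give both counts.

"often that": 2 occurrences
"often often": 1 occurrence

"often that" (2 vs 1)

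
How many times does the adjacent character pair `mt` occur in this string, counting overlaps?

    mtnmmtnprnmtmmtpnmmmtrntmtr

6

Sliding a length-2 window over the 27 characters (26 positions):
  position 1–2: mt
  position 5–6: mt
  position 11–12: mt
  position 14–15: mt
  position 20–21: mt
  position 25–26: mt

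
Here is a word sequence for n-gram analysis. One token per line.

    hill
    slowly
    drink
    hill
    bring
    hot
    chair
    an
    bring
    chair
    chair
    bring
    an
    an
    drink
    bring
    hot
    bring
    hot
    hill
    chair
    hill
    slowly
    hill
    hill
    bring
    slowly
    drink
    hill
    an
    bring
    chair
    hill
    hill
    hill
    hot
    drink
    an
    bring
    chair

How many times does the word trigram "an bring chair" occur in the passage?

Scanning the 38 overlapping trigram windows for "an bring chair":
  position 8–10: an bring chair
  position 30–32: an bring chair
  position 38–40: an bring chair

3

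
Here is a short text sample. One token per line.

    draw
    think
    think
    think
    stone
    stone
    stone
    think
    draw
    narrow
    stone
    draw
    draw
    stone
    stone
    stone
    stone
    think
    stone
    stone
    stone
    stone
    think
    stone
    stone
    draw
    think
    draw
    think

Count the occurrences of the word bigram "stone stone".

Scanning the 28 overlapping bigram windows for "stone stone":
  position 5–6: stone stone
  position 6–7: stone stone
  position 14–15: stone stone
  position 15–16: stone stone
  position 16–17: stone stone
  position 19–20: stone stone
  position 20–21: stone stone
  position 21–22: stone stone
  position 24–25: stone stone

9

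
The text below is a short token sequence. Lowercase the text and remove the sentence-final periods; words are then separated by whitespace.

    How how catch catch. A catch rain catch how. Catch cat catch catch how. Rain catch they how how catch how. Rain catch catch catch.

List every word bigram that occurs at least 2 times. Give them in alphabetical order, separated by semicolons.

Bigram counts meeting the condition (at least 2 times):
  catch catch: 4
  catch how: 3
  how catch: 3
  how how: 2
  how rain: 2
  rain catch: 3

catch catch; catch how; how catch; how how; how rain; rain catch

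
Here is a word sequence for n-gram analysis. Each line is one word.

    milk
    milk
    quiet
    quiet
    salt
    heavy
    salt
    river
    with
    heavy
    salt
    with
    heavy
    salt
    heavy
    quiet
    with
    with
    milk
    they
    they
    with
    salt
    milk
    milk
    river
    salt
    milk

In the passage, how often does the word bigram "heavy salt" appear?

3

Scanning the 27 overlapping bigram windows for "heavy salt":
  position 6–7: heavy salt
  position 10–11: heavy salt
  position 13–14: heavy salt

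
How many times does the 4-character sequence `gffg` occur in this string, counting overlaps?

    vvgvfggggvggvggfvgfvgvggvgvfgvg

Sliding a length-4 window over the 31 characters (28 positions):
  (no match at any position)

0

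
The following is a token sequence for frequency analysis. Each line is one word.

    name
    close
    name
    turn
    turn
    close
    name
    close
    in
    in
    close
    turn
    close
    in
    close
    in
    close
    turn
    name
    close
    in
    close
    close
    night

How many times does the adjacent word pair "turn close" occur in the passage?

Scanning the 23 overlapping bigram windows for "turn close":
  position 5–6: turn close
  position 12–13: turn close

2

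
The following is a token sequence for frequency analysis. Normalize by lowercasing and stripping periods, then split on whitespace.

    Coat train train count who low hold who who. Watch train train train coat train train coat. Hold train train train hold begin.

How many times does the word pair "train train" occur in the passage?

6

Scanning the 22 overlapping bigram windows for "train train":
  position 2–3: train train
  position 11–12: train train
  position 12–13: train train
  position 15–16: train train
  position 19–20: train train
  position 20–21: train train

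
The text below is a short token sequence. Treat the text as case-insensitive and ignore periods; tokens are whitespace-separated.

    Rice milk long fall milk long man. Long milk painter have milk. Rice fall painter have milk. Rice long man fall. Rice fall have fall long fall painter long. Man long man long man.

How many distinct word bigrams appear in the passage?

34 tokens → 33 bigram windows in total.
Repeated bigrams (each contributes count−1 duplicates):
  long man: 5
  man long: 3
  fall painter: 2
  have milk: 2
  long fall: 2
  milk long: 2
  milk rice: 2
  painter have: 2
  … (1 more repeated)
13 duplicate windows → 33 − 13 = 20 distinct.

20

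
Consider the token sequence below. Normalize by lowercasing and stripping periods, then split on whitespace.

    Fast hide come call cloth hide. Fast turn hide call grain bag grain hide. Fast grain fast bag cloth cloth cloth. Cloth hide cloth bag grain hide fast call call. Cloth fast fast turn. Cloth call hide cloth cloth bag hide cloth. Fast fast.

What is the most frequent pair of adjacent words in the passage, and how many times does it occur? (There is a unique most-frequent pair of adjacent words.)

"cloth cloth", 4 times

Bigram frequencies (highest first):
  cloth cloth: 4
  hide fast: 3
  hide cloth: 3
  call cloth: 2
  cloth hide: 2
  fast turn: 2
  … (22 more, each ≤ 2)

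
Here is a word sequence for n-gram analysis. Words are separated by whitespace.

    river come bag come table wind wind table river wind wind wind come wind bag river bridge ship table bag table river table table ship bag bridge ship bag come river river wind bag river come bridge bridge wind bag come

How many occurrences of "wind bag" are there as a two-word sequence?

Scanning the 40 overlapping bigram windows for "wind bag":
  position 14–15: wind bag
  position 33–34: wind bag
  position 39–40: wind bag

3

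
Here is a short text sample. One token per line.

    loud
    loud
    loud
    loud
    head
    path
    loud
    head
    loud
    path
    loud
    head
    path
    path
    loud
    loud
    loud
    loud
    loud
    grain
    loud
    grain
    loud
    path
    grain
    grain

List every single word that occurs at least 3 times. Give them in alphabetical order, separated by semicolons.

Unigram counts meeting the condition (at least 3 times):
  grain: 4
  head: 3
  loud: 14
  path: 5

grain; head; loud; path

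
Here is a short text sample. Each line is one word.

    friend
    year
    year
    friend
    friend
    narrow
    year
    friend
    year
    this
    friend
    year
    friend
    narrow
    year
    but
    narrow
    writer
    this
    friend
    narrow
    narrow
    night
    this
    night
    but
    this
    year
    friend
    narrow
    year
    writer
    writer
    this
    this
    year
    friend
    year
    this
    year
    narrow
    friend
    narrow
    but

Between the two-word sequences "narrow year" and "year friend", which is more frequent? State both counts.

"narrow year": 3 occurrences
"year friend": 5 occurrences

"year friend" (5 vs 3)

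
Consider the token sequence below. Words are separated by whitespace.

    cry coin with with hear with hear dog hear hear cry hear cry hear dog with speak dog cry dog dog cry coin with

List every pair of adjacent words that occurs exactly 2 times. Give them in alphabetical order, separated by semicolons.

Bigram counts meeting the condition (exactly 2 times):
  coin with: 2
  cry coin: 2
  cry hear: 2
  dog cry: 2
  hear cry: 2
  hear dog: 2
  with hear: 2

coin with; cry coin; cry hear; dog cry; hear cry; hear dog; with hear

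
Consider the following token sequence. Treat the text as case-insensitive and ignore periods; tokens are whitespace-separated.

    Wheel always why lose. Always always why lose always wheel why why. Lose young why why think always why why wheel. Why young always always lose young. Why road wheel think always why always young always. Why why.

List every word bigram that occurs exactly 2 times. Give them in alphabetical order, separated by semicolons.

Bigram counts meeting the condition (exactly 2 times):
  always always: 2
  lose always: 2
  lose young: 2
  think always: 2
  wheel why: 2
  young always: 2
  young why: 2

always always; lose always; lose young; think always; wheel why; young always; young why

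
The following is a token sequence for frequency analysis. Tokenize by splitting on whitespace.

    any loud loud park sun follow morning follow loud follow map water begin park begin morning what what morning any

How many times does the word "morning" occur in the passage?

Scanning the 20 tokens for "morning":
  position 7: morning
  position 16: morning
  position 19: morning

3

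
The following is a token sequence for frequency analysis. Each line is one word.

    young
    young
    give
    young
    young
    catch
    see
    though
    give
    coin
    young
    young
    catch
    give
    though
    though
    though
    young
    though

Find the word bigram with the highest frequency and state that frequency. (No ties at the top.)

Bigram frequencies (highest first):
  young young: 3
  young catch: 2
  though though: 2
  young give: 1
  give young: 1
  catch see: 1
  … (8 more, each ≤ 1)

"young young", 3 times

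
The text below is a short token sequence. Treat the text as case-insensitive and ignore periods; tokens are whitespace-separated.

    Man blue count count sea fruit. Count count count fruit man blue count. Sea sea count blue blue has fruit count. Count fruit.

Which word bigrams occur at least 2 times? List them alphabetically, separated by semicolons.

blue count; count count; count fruit; count sea; fruit count; man blue

Bigram counts meeting the condition (at least 2 times):
  blue count: 2
  count count: 4
  count fruit: 2
  count sea: 2
  fruit count: 2
  man blue: 2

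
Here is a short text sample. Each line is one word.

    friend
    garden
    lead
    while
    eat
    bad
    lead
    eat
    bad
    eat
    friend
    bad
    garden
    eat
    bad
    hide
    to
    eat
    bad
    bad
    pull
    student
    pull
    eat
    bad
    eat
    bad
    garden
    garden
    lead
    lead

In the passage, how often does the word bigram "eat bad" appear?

Scanning the 30 overlapping bigram windows for "eat bad":
  position 5–6: eat bad
  position 8–9: eat bad
  position 14–15: eat bad
  position 18–19: eat bad
  position 24–25: eat bad
  position 26–27: eat bad

6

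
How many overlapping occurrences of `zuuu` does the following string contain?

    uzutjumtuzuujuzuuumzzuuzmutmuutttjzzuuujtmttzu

2

Sliding a length-4 window over the 46 characters (43 positions):
  position 15–18: zuuu
  position 36–39: zuuu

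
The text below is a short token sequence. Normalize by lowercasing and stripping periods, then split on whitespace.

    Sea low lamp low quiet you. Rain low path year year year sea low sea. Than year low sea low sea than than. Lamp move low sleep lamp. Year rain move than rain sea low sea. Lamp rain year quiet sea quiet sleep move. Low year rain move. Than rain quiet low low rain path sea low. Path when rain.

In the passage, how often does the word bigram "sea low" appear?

Scanning the 59 overlapping bigram windows for "sea low":
  position 1–2: sea low
  position 13–14: sea low
  position 19–20: sea low
  position 34–35: sea low
  position 56–57: sea low

5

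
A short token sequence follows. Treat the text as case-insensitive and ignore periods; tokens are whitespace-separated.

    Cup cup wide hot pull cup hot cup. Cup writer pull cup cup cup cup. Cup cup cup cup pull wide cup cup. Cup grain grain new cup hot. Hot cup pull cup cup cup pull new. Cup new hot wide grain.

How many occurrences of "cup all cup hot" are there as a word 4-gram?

Scanning the 39 overlapping 4-gram windows for "cup all cup hot":
  (none found)

0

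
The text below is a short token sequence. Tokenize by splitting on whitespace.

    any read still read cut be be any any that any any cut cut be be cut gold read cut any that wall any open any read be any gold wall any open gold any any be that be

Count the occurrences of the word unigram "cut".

5

Scanning the 39 tokens for "cut":
  position 5: cut
  position 13: cut
  position 14: cut
  position 17: cut
  position 20: cut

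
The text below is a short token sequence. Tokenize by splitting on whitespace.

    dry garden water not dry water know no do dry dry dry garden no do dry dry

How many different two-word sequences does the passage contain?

17 tokens → 16 bigram windows in total.
Repeated bigrams (each contributes count−1 duplicates):
  dry dry: 3
  do dry: 2
  dry garden: 2
  no do: 2
5 duplicate windows → 16 − 5 = 11 distinct.

11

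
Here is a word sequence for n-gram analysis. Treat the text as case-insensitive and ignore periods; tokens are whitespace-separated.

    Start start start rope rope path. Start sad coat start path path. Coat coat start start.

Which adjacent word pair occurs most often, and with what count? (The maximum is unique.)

Bigram frequencies (highest first):
  start start: 3
  coat start: 2
  start rope: 1
  rope rope: 1
  rope path: 1
  path start: 1
  … (6 more, each ≤ 1)

"start start", 3 times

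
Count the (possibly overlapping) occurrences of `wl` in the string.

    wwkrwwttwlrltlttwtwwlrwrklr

Sliding a length-2 window over the 27 characters (26 positions):
  position 9–10: wl
  position 20–21: wl

2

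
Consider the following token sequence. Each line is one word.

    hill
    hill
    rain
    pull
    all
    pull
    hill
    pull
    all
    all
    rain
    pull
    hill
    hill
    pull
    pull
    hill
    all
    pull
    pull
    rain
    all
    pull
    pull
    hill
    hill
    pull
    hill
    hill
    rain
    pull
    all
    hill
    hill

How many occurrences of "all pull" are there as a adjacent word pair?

3

Scanning the 33 overlapping bigram windows for "all pull":
  position 5–6: all pull
  position 18–19: all pull
  position 22–23: all pull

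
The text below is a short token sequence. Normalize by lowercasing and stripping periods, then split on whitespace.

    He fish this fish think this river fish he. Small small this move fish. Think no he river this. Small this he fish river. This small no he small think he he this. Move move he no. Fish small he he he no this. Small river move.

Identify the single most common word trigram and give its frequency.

Trigram frequencies (highest first):
  river this small: 2
  he fish this: 1
  fish this fish: 1
  this fish think: 1
  fish think this: 1
  think this river: 1
  … (38 more, each ≤ 1)

"river this small", 2 times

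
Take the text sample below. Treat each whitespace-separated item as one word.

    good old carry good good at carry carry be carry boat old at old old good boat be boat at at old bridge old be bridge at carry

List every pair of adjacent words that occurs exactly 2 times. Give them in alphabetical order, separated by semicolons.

at carry; at old

Bigram counts meeting the condition (exactly 2 times):
  at carry: 2
  at old: 2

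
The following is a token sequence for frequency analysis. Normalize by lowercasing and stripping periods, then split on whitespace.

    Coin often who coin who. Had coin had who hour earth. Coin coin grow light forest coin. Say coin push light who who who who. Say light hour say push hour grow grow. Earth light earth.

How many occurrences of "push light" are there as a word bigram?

1

Scanning the 35 overlapping bigram windows for "push light":
  position 20–21: push light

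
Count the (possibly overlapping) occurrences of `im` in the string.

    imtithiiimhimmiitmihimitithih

Sliding a length-2 window over the 29 characters (28 positions):
  position 1–2: im
  position 9–10: im
  position 12–13: im
  position 21–22: im

4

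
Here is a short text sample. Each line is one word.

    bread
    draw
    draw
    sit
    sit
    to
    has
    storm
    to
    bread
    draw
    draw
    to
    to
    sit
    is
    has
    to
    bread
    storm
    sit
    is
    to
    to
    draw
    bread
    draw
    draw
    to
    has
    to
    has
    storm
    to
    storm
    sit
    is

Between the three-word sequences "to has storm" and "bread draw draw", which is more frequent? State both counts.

"to has storm": 2 occurrences
"bread draw draw": 3 occurrences

"bread draw draw" (3 vs 2)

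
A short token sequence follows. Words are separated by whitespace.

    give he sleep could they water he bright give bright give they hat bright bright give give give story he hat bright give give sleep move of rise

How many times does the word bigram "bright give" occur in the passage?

Scanning the 27 overlapping bigram windows for "bright give":
  position 8–9: bright give
  position 10–11: bright give
  position 15–16: bright give
  position 22–23: bright give

4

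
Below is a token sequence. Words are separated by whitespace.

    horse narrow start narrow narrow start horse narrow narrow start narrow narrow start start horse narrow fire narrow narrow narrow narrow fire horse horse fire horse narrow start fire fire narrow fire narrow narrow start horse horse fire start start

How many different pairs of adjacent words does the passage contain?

14

40 tokens → 39 bigram windows in total.
Repeated bigrams (each contributes count−1 duplicates):
  narrow narrow: 7
  narrow start: 6
  horse narrow: 4
  fire narrow: 3
  narrow fire: 3
  start horse: 3
  fire horse: 2
  horse fire: 2
  … (3 more repeated)
25 duplicate windows → 39 − 25 = 14 distinct.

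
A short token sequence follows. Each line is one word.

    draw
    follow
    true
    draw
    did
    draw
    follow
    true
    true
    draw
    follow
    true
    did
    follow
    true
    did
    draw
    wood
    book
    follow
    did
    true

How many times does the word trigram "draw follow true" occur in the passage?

Scanning the 20 overlapping trigram windows for "draw follow true":
  position 1–3: draw follow true
  position 6–8: draw follow true
  position 10–12: draw follow true

3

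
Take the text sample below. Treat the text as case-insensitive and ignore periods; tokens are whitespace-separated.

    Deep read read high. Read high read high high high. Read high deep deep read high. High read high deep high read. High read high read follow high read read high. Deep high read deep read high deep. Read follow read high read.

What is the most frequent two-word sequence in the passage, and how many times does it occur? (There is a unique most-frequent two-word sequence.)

"read high", 11 times

Bigram frequencies (highest first):
  read high: 11
  high read: 10
  deep read: 4
  high deep: 4
  high high: 3
  read read: 2
  … (6 more, each ≤ 2)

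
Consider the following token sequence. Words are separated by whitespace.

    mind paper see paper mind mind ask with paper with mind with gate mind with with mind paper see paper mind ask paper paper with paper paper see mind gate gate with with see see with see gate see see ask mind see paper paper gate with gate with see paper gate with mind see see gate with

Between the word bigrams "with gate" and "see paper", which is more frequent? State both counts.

"see paper" (4 vs 2)

"with gate": 2 occurrences
"see paper": 4 occurrences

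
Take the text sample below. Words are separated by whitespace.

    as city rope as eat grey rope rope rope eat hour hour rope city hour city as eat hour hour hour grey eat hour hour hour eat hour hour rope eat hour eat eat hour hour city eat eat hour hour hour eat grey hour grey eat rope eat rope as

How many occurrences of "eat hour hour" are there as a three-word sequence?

6

Scanning the 49 overlapping trigram windows for "eat hour hour":
  position 10–12: eat hour hour
  position 18–20: eat hour hour
  position 23–25: eat hour hour
  position 27–29: eat hour hour
  position 34–36: eat hour hour
  position 39–41: eat hour hour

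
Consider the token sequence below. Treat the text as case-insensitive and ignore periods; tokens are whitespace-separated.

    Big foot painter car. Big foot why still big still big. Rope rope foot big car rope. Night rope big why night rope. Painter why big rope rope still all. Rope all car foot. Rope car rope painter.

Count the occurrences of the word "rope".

Scanning the 38 tokens for "rope":
  position 12: rope
  position 13: rope
  position 17: rope
  position 19: rope
  position 23: rope
  position 27: rope
  position 28: rope
  position 31: rope
  position 35: rope
  position 37: rope

10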